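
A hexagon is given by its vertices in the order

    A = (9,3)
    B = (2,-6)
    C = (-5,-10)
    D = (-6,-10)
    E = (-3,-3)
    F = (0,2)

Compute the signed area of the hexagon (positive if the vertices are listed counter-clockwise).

Σ = (-60) + (-50) + (-10) + (-12) + (-6) + (-18) = -156
Signed area = Σ/2 = -78 (negative ⇒ clockwise traversal).

-78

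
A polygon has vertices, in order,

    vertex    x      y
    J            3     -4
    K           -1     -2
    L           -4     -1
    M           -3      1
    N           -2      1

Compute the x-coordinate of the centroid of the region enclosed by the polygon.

Apply the surveyor's formula. First the cross-terms c_i = x_i·y_{i+1} − x_{i+1}·y_i:
  -10, -7, -7, -1, 5  ⇒  2A = -20, A = -10.
Then Σ (x_i + x_{i+1})·c_i = 74, so x̄ = 74 / (6·(-10)) = -37/30.

-37/30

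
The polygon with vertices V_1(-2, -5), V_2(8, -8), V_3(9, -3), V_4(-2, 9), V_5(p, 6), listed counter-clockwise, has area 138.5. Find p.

-7

The doubled signed area Σ (x_i y_{i+1} − x_{i+1} y_i) is linear in p.
With p=0 it equals 179; the coefficient of p is -14 (from the two edges through V_5).
So -14·p + 179 = 2·138.5 = 277 ⇒ p = -7.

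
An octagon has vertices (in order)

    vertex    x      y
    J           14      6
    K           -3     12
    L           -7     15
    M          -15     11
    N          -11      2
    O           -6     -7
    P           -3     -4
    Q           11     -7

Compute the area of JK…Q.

392.5

Apply the shoelace (surveyor's) formula: 2A = Σ (x_i·y_{i+1} − x_{i+1}·y_i), indices taken mod 8.
Σ = (186) + (39) + (148) + (91) + (89) + (3) + (65) + (164) = 785
Area = |Σ|/2 = 392.5.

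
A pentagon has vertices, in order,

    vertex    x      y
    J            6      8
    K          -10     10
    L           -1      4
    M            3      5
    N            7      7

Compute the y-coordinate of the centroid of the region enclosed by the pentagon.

Apply the surveyor's formula. First the cross-terms c_i = x_i·y_{i+1} − x_{i+1}·y_i:
  140, -30, -17, -14, 14  ⇒  2A = 93, A = 46.5.
Then Σ (y_i + y_{i+1})·c_i = 1989, so ȳ = 1989 / (6·46.5) = 221/31.

221/31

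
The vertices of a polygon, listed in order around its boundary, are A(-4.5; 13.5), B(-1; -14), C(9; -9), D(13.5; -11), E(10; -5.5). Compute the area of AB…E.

Apply Gauss's area formula: 2A = Σ (x_i·y_{i+1} − x_{i+1}·y_i), indices taken mod 5.
Cross-terms: 76.5, 135, 22.5, 35.75, 110.25  ⇒  Σ = 380
Area = |Σ|/2 = 190.

190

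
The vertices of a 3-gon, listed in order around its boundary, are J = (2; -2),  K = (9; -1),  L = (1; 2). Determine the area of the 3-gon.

14.5

J→K: (2)(-1) − (9)(-2) = 16
K→L: (9)(2) − (1)(-1) = 19
L→J: (1)(-2) − (2)(2) = -6
Σ = 29
Area = |Σ|/2 = 14.5.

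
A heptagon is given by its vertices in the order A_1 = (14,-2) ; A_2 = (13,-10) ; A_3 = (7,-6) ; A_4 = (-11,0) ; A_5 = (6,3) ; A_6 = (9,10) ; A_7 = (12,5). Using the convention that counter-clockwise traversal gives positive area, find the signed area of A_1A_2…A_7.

Cross-terms: -114, -8, -66, -33, 33, -75, -94  ⇒  Σ = -357
Signed area = Σ/2 = -178.5 (negative ⇒ clockwise traversal).

-178.5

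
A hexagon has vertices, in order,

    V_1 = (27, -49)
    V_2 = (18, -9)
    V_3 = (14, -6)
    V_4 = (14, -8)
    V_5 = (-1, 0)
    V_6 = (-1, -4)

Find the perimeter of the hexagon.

|V_1V_2| = √((-9)² + (40)²) = √1681 = 41
|V_2V_3| = √((-4)² + (3)²) = √25 = 5
|V_3V_4| = √((0)² + (-2)²) = √4 = 2
|V_4V_5| = √((-15)² + (8)²) = √289 = 17
|V_5V_6| = √((0)² + (-4)²) = √16 = 4
|V_6V_1| = √((28)² + (-45)²) = √2809 = 53
Perimeter = 41 + 5 + 2 + 17 + 4 + 53 = 122.

122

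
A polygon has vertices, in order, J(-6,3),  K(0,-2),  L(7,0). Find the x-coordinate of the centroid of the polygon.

1/3

Apply the shoelace formula. First the cross-terms c_i = x_i·y_{i+1} − x_{i+1}·y_i:
  12, 14, 21  ⇒  2A = 47, A = 23.5.
Then Σ (x_i + x_{i+1})·c_i = 47, so x̄ = 47 / (6·23.5) = 1/3.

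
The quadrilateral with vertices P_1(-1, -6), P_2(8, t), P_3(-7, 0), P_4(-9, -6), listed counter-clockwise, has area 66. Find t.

-1

Write out the shoelace sum; only the two edges meeting at P_2 involve t:
2·Area = [((-1)·t − 8·(-6)) + (8·0 − (-7)·t)] + 90
       = 6·t + 138 = 132
⇒ t = -1.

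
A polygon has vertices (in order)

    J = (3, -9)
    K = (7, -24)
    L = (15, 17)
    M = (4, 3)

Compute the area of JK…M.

Apply the surveyor's formula: 2A = Σ (x_i·y_{i+1} − x_{i+1}·y_i), indices taken mod 4.
Cross-terms: -9, 479, -23, -45  ⇒  Σ = 402
Area = |Σ|/2 = 201.

201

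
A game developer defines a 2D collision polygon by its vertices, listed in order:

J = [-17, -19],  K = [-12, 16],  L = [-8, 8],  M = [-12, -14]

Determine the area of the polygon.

Apply Gauss's area formula: 2A = Σ (x_i·y_{i+1} − x_{i+1}·y_i), indices taken mod 4.
Cross-terms: -500, 32, 208, -10  ⇒  Σ = -270
Area = |Σ|/2 = 135.

135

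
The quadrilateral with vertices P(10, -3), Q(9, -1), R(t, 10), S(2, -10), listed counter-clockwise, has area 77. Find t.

Write out the shoelace sum; only the two edges meeting at R involve t:
2·Area = [(9·10 − t·(-1)) + (t·(-10) − 2·10)] + 111
       = -9·t + 181 = 154
⇒ t = 3.

3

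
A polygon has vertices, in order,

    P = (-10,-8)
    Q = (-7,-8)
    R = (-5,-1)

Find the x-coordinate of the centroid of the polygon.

Apply the shoelace formula. First the cross-terms c_i = x_i·y_{i+1} − x_{i+1}·y_i:
  24, -33, 30  ⇒  2A = 21, A = 10.5.
Then Σ (x_i + x_{i+1})·c_i = -462, so x̄ = -462 / (6·10.5) = -22/3.

-22/3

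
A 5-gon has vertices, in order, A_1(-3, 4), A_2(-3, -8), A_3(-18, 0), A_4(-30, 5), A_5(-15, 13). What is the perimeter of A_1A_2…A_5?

74

|A_1A_2| = √((0)² + (-12)²) = √144 = 12
|A_2A_3| = √((-15)² + (8)²) = √289 = 17
|A_3A_4| = √((-12)² + (5)²) = √169 = 13
|A_4A_5| = √((15)² + (8)²) = √289 = 17
|A_5A_1| = √((12)² + (-9)²) = √225 = 15
Perimeter = 12 + 17 + 13 + 17 + 15 = 74.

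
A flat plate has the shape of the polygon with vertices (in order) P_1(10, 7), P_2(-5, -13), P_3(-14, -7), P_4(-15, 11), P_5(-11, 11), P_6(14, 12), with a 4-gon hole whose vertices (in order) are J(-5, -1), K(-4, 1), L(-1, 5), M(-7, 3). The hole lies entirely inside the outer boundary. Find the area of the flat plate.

413.5

Outer boundary:
Σ = (-95) + (-147) + (-259) + (-44) + (-286) + (-22) = -853
Area = |Σ|/2 = 426.5.
Hole:
Σ = (-9) + (-19) + (32) + (22) = 26
Area = |Σ|/2 = 13.
Net area = 426.5 − 13 = 413.5.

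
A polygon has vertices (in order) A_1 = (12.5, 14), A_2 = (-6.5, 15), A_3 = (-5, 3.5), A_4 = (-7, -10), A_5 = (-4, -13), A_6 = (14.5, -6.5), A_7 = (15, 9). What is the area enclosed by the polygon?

498.125

Apply the shoelace formula: 2A = Σ (x_i·y_{i+1} − x_{i+1}·y_i), indices taken mod 7.
Cross-terms: 278.5, 52.25, 74.5, 51, 214.5, 228, 97.5  ⇒  Σ = 996.25
Area = |Σ|/2 = 498.125.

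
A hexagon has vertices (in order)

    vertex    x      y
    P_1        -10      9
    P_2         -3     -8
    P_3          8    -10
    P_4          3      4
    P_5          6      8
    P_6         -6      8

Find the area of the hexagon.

192.5

Apply the shoelace (surveyor's) formula: 2A = Σ (x_i·y_{i+1} − x_{i+1}·y_i), indices taken mod 6.
Σ = (107) + (94) + (62) + (0) + (96) + (26) = 385
Area = |Σ|/2 = 192.5.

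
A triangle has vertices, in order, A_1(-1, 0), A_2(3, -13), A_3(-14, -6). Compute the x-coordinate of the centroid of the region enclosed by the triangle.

Apply the shoelace formula. First the cross-terms c_i = x_i·y_{i+1} − x_{i+1}·y_i:
  13, -200, -6  ⇒  2A = -193, A = -96.5.
Then Σ (x_i + x_{i+1})·c_i = 2316, so x̄ = 2316 / (6·(-96.5)) = -4.

-4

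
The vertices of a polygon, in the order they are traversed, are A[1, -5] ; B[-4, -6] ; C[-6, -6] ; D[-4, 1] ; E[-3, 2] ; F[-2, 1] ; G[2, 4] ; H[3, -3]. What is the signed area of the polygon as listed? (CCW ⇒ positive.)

-56

Σ = (-26) + (-12) + (-30) + (-5) + (1) + (-10) + (-18) + (-12) = -112
Signed area = Σ/2 = -56 (negative ⇒ clockwise traversal).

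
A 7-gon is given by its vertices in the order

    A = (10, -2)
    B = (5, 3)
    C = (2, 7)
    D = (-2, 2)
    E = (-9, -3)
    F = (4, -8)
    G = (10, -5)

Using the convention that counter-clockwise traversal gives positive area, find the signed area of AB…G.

142.5

Σ = (40) + (29) + (18) + (24) + (84) + (60) + (30) = 285
Signed area = Σ/2 = 142.5 (positive ⇒ counter-clockwise traversal).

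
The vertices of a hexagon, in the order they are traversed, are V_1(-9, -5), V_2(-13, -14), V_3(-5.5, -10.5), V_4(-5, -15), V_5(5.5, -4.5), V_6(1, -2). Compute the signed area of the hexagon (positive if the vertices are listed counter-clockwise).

Σ = (61) + (59.5) + (30) + (105) + (-6.5) + (-23) = 226
Signed area = Σ/2 = 113 (positive ⇒ counter-clockwise traversal).

113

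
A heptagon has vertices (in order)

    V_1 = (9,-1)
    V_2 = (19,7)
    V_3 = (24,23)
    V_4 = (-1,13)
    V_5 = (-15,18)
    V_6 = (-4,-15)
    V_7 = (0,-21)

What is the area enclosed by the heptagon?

716.5

Apply Gauss's area formula: 2A = Σ (x_i·y_{i+1} − x_{i+1}·y_i), indices taken mod 7.
V_1→V_2: (9)(7) − (19)(-1) = 82
V_2→V_3: (19)(23) − (24)(7) = 269
V_3→V_4: (24)(13) − (-1)(23) = 335
V_4→V_5: (-1)(18) − (-15)(13) = 177
V_5→V_6: (-15)(-15) − (-4)(18) = 297
V_6→V_7: (-4)(-21) − (0)(-15) = 84
V_7→V_1: (0)(-1) − (9)(-21) = 189
Σ = 1433
Area = |Σ|/2 = 716.5.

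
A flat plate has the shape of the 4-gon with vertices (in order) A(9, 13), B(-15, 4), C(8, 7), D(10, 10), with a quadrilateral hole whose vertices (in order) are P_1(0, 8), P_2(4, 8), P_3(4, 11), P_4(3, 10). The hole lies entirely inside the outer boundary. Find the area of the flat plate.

Outer boundary:
Apply the surveyor's formula: 2A = Σ (x_i·y_{i+1} − x_{i+1}·y_i), indices taken mod 4.
Σ = (231) + (-137) + (10) + (40) = 144
Area = |Σ|/2 = 72.
Hole:
Apply the surveyor's formula: 2A = Σ (x_i·y_{i+1} − x_{i+1}·y_i), indices taken mod 4.
P_1→P_2: (0)(8) − (4)(8) = -32
P_2→P_3: (4)(11) − (4)(8) = 12
P_3→P_4: (4)(10) − (3)(11) = 7
P_4→P_1: (3)(8) − (0)(10) = 24
Σ = 11
Area = |Σ|/2 = 5.5.
Net area = 72 − 5.5 = 66.5.

66.5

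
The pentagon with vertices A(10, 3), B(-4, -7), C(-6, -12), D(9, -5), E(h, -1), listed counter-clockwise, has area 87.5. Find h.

Write out the shoelace sum; only the two edges meeting at E involve h:
2·Area = [(9·(-1) − h·(-5)) + (h·3 − 10·(-1))] + 86
       = 8·h + 87 = 175
⇒ h = 11.

11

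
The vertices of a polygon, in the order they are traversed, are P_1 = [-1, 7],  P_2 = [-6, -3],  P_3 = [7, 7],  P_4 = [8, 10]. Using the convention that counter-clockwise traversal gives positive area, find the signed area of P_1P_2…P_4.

52

Apply Gauss's area formula: 2A = Σ (x_i·y_{i+1} − x_{i+1}·y_i), indices taken mod 4.
P_1→P_2: (-1)(-3) − (-6)(7) = 45
P_2→P_3: (-6)(7) − (7)(-3) = -21
P_3→P_4: (7)(10) − (8)(7) = 14
P_4→P_1: (8)(7) − (-1)(10) = 66
Σ = 104
Signed area = Σ/2 = 52 (positive ⇒ counter-clockwise traversal).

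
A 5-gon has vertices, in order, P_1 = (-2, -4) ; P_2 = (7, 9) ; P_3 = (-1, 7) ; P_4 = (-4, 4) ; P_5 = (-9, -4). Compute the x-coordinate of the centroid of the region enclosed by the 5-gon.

Apply the surveyor's formula. First the cross-terms c_i = x_i·y_{i+1} − x_{i+1}·y_i:
  10, 58, 24, 52, 28  ⇒  2A = 172, A = 86.
Then Σ (x_i + x_{i+1})·c_i = -706, so x̄ = -706 / (6·86) = -353/258.

-353/258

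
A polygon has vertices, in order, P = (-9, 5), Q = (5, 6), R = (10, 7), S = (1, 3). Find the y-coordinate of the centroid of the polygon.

Apply the surveyor's formula. First the cross-terms c_i = x_i·y_{i+1} − x_{i+1}·y_i:
  -79, -25, 23, 32  ⇒  2A = -49, A = -24.5.
Then Σ (y_i + y_{i+1})·c_i = -708, so ȳ = -708 / (6·(-24.5)) = 236/49.

236/49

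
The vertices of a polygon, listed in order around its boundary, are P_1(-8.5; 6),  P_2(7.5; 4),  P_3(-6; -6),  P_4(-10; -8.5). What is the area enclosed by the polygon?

Apply the surveyor's formula: 2A = Σ (x_i·y_{i+1} − x_{i+1}·y_i), indices taken mod 4.
P_1→P_2: (-8.5)(4) − (7.5)(6) = -79
P_2→P_3: (7.5)(-6) − (-6)(4) = -21
P_3→P_4: (-6)(-8.5) − (-10)(-6) = -9
P_4→P_1: (-10)(6) − (-8.5)(-8.5) = -132.25
Σ = -241.25
Area = |Σ|/2 = 120.625.

120.625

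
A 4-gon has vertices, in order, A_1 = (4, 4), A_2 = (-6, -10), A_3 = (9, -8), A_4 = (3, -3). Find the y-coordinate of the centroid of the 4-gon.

Apply Gauss's area formula. First the cross-terms c_i = x_i·y_{i+1} − x_{i+1}·y_i:
  -16, 138, -3, 24  ⇒  2A = 143, A = 71.5.
Then Σ (y_i + y_{i+1})·c_i = -2331, so ȳ = -2331 / (6·71.5) = -777/143.

-777/143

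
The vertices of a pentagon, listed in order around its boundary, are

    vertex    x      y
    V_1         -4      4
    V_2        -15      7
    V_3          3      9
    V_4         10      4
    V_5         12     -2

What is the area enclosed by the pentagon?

Σ = (32) + (-156) + (-78) + (-68) + (40) = -230
Area = |Σ|/2 = 115.

115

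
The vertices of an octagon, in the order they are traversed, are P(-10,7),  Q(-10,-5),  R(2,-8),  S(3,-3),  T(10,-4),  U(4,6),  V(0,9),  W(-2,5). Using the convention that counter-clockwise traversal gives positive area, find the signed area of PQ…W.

206

Apply Gauss's area formula: 2A = Σ (x_i·y_{i+1} − x_{i+1}·y_i), indices taken mod 8.
Cross-terms: 120, 90, 18, 18, 76, 36, 18, 36  ⇒  Σ = 412
Signed area = Σ/2 = 206 (positive ⇒ counter-clockwise traversal).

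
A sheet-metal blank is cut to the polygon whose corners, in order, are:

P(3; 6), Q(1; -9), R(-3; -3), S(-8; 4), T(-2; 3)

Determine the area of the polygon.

68

Apply the shoelace formula: 2A = Σ (x_i·y_{i+1} − x_{i+1}·y_i), indices taken mod 5.
P→Q: (3)(-9) − (1)(6) = -33
Q→R: (1)(-3) − (-3)(-9) = -30
R→S: (-3)(4) − (-8)(-3) = -36
S→T: (-8)(3) − (-2)(4) = -16
T→P: (-2)(6) − (3)(3) = -21
Σ = -136
Area = |Σ|/2 = 68.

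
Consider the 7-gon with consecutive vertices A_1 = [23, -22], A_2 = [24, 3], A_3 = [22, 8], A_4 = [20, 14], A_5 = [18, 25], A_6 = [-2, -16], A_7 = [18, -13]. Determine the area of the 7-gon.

Apply the shoelace (surveyor's) formula: 2A = Σ (x_i·y_{i+1} − x_{i+1}·y_i), indices taken mod 7.
Σ = (597) + (126) + (148) + (248) + (-238) + (314) + (-97) = 1098
Area = |Σ|/2 = 549.

549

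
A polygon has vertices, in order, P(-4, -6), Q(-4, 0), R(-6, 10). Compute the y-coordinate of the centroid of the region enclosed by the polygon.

4/3

Apply the shoelace formula. First the cross-terms c_i = x_i·y_{i+1} − x_{i+1}·y_i:
  -24, -40, 76  ⇒  2A = 12, A = 6.
Then Σ (y_i + y_{i+1})·c_i = 48, so ȳ = 48 / (6·6) = 4/3.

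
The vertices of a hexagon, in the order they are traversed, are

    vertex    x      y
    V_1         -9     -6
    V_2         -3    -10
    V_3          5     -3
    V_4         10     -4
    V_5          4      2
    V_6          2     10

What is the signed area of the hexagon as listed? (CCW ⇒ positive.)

V_1→V_2: (-9)(-10) − (-3)(-6) = 72
V_2→V_3: (-3)(-3) − (5)(-10) = 59
V_3→V_4: (5)(-4) − (10)(-3) = 10
V_4→V_5: (10)(2) − (4)(-4) = 36
V_5→V_6: (4)(10) − (2)(2) = 36
V_6→V_1: (2)(-6) − (-9)(10) = 78
Σ = 291
Signed area = Σ/2 = 145.5 (positive ⇒ counter-clockwise traversal).

145.5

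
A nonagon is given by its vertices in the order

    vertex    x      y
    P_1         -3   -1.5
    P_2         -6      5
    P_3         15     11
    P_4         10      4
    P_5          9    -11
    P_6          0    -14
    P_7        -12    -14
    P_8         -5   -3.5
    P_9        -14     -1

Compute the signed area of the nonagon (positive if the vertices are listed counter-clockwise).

Apply the shoelace formula: 2A = Σ (x_i·y_{i+1} − x_{i+1}·y_i), indices taken mod 9.
Σ = (-24) + (-141) + (-50) + (-146) + (-126) + (-168) + (-28) + (-44) + (18) = -709
Signed area = Σ/2 = -354.5 (negative ⇒ clockwise traversal).

-354.5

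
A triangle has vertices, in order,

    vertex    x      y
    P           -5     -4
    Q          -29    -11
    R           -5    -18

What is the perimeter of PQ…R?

64

|PQ| = √((-24)² + (-7)²) = √625 = 25
|QR| = √((24)² + (-7)²) = √625 = 25
|RP| = √((0)² + (14)²) = √196 = 14
Perimeter = 25 + 25 + 14 = 64.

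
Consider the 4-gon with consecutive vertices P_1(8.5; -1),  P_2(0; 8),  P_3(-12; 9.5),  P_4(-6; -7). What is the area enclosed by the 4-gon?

Apply the surveyor's formula: 2A = Σ (x_i·y_{i+1} − x_{i+1}·y_i), indices taken mod 4.
Σ = (68) + (96) + (141) + (65.5) = 370.5
Area = |Σ|/2 = 185.25.

185.25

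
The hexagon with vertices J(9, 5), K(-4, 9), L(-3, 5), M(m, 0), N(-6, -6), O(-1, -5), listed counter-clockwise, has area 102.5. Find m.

Write out the shoelace sum; only the two edges meeting at M involve m:
2·Area = [((-3)·0 − m·5) + (m·(-6) − (-6)·0)] + 172
       = -11·m + 172 = 205
⇒ m = -3.

-3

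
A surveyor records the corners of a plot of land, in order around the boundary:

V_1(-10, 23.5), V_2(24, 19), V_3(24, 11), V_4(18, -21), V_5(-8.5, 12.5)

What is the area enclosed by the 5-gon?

Apply the shoelace formula: 2A = Σ (x_i·y_{i+1} − x_{i+1}·y_i), indices taken mod 5.
V_1→V_2: (-10)(19) − (24)(23.5) = -754
V_2→V_3: (24)(11) − (24)(19) = -192
V_3→V_4: (24)(-21) − (18)(11) = -702
V_4→V_5: (18)(12.5) − (-8.5)(-21) = 46.5
V_5→V_1: (-8.5)(23.5) − (-10)(12.5) = -74.75
Σ = -1676.25
Area = |Σ|/2 = 838.125.

838.125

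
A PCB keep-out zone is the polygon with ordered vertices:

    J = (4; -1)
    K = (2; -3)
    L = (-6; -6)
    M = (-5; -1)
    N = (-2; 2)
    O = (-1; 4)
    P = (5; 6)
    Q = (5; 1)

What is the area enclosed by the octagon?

Apply the shoelace formula: 2A = Σ (x_i·y_{i+1} − x_{i+1}·y_i), indices taken mod 8.
Σ = (-10) + (-30) + (-24) + (-12) + (-6) + (-26) + (-25) + (-9) = -142
Area = |Σ|/2 = 71.

71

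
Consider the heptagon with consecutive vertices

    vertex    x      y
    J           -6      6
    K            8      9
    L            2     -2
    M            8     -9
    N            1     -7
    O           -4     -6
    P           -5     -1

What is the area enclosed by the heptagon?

140.5

Σ = (-102) + (-34) + (-2) + (-47) + (-34) + (-26) + (-36) = -281
Area = |Σ|/2 = 140.5.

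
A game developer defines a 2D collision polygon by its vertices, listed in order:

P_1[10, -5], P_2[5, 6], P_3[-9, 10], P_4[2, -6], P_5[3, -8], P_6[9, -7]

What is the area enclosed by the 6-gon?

150.5

Apply Gauss's area formula: 2A = Σ (x_i·y_{i+1} − x_{i+1}·y_i), indices taken mod 6.
Cross-terms: 85, 104, 34, 2, 51, 25  ⇒  Σ = 301
Area = |Σ|/2 = 150.5.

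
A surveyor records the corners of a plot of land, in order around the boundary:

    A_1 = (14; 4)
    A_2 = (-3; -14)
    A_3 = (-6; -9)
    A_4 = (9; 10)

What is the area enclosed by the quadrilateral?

162

Apply the shoelace (surveyor's) formula: 2A = Σ (x_i·y_{i+1} − x_{i+1}·y_i), indices taken mod 4.
Σ = (-184) + (-57) + (21) + (-104) = -324
Area = |Σ|/2 = 162.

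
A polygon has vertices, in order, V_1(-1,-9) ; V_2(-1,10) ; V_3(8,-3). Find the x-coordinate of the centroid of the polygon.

2

Apply the surveyor's formula. First the cross-terms c_i = x_i·y_{i+1} − x_{i+1}·y_i:
  -19, -77, -75  ⇒  2A = -171, A = -85.5.
Then Σ (x_i + x_{i+1})·c_i = -1026, so x̄ = -1026 / (6·(-85.5)) = 2.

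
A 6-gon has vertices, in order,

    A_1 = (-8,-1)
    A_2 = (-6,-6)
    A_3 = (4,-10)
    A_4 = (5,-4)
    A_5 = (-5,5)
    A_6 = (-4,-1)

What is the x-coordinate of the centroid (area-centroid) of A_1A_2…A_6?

-209/186

Apply the shoelace (surveyor's) formula. First the cross-terms c_i = x_i·y_{i+1} − x_{i+1}·y_i:
  42, 84, 34, 5, 25, -4  ⇒  2A = 186, A = 93.
Then Σ (x_i + x_{i+1})·c_i = -627, so x̄ = -627 / (6·93) = -209/186.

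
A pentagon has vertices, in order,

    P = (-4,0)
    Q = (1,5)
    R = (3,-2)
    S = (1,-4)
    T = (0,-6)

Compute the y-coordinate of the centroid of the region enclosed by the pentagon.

-113/231

Apply the shoelace formula. First the cross-terms c_i = x_i·y_{i+1} − x_{i+1}·y_i:
  -20, -17, -10, -6, -24  ⇒  2A = -77, A = -38.5.
Then Σ (y_i + y_{i+1})·c_i = 113, so ȳ = 113 / (6·(-38.5)) = -113/231.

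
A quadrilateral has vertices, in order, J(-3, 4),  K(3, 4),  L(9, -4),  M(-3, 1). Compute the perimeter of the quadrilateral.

|JK| = √((6)² + (0)²) = √36 = 6
|KL| = √((6)² + (-8)²) = √100 = 10
|LM| = √((-12)² + (5)²) = √169 = 13
|MJ| = √((0)² + (3)²) = √9 = 3
Perimeter = 6 + 10 + 13 + 3 = 32.

32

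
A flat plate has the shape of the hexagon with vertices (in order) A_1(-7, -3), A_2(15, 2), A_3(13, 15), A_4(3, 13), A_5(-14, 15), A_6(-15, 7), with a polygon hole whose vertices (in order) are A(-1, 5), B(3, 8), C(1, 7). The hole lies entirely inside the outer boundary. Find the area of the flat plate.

400

Outer boundary:
Σ = (31) + (199) + (124) + (227) + (127) + (94) = 802
Area = |Σ|/2 = 401.
Hole:
Σ = (-23) + (13) + (12) = 2
Area = |Σ|/2 = 1.
Net area = 401 − 1 = 400.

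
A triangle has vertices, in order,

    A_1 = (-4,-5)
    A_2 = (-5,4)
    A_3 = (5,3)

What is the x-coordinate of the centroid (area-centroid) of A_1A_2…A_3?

Apply Gauss's area formula. First the cross-terms c_i = x_i·y_{i+1} − x_{i+1}·y_i:
  -41, -35, -13  ⇒  2A = -89, A = -44.5.
Then Σ (x_i + x_{i+1})·c_i = 356, so x̄ = 356 / (6·(-44.5)) = -4/3.

-4/3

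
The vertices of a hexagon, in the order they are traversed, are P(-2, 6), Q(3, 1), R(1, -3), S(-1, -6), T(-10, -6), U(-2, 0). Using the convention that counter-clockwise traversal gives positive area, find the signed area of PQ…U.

-58.5

Apply the surveyor's formula: 2A = Σ (x_i·y_{i+1} − x_{i+1}·y_i), indices taken mod 6.
Cross-terms: -20, -10, -9, -54, -12, -12  ⇒  Σ = -117
Signed area = Σ/2 = -58.5 (negative ⇒ clockwise traversal).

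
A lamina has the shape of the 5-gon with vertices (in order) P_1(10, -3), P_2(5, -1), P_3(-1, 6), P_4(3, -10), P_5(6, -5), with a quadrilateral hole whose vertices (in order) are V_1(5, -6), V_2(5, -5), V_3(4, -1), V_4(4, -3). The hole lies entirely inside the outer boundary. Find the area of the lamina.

Outer boundary:
Σ = (5) + (29) + (-8) + (45) + (32) = 103
Area = |Σ|/2 = 51.5.
Hole:
Apply Gauss's area formula: 2A = Σ (x_i·y_{i+1} − x_{i+1}·y_i), indices taken mod 4.
Cross-terms: 5, 15, -8, -9  ⇒  Σ = 3
Area = |Σ|/2 = 1.5.
Net area = 51.5 − 1.5 = 50.

50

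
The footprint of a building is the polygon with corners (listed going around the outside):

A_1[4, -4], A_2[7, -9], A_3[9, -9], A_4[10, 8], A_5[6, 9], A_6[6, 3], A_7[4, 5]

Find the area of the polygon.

Apply the surveyor's formula: 2A = Σ (x_i·y_{i+1} − x_{i+1}·y_i), indices taken mod 7.
A_1→A_2: (4)(-9) − (7)(-4) = -8
A_2→A_3: (7)(-9) − (9)(-9) = 18
A_3→A_4: (9)(8) − (10)(-9) = 162
A_4→A_5: (10)(9) − (6)(8) = 42
A_5→A_6: (6)(3) − (6)(9) = -36
A_6→A_7: (6)(5) − (4)(3) = 18
A_7→A_1: (4)(-4) − (4)(5) = -36
Σ = 160
Area = |Σ|/2 = 80.

80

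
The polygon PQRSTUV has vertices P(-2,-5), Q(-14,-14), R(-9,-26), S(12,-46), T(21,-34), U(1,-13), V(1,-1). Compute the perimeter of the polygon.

|PQ| = √((-12)² + (-9)²) = √225 = 15
|QR| = √((5)² + (-12)²) = √169 = 13
|RS| = √((21)² + (-20)²) = √841 = 29
|ST| = √((9)² + (12)²) = √225 = 15
|TU| = √((-20)² + (21)²) = √841 = 29
|UV| = √((0)² + (12)²) = √144 = 12
|VP| = √((-3)² + (-4)²) = √25 = 5
Perimeter = 15 + 13 + 29 + 15 + 29 + 12 + 5 = 118.

118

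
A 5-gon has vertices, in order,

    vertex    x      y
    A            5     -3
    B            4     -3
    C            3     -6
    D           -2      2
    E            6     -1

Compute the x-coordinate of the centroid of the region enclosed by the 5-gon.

Apply the shoelace formula. First the cross-terms c_i = x_i·y_{i+1} − x_{i+1}·y_i:
  -3, -15, -6, -10, -13  ⇒  2A = -47, A = -23.5.
Then Σ (x_i + x_{i+1})·c_i = -321, so x̄ = -321 / (6·(-23.5)) = 107/47.

107/47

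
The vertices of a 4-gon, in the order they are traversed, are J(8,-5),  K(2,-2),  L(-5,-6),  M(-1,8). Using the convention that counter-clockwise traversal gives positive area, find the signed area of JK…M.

Apply the shoelace formula: 2A = Σ (x_i·y_{i+1} − x_{i+1}·y_i), indices taken mod 4.
Cross-terms: -6, -22, -46, -59  ⇒  Σ = -133
Signed area = Σ/2 = -66.5 (negative ⇒ clockwise traversal).

-66.5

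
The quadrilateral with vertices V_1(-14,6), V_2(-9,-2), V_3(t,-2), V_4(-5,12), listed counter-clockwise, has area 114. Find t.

0

The doubled signed area Σ (x_i y_{i+1} − x_{i+1} y_i) is linear in t.
With t=0 it equals 228; the coefficient of t is 14 (from the two edges through V_3).
So 14·t + 228 = 2·114 = 228 ⇒ t = 0.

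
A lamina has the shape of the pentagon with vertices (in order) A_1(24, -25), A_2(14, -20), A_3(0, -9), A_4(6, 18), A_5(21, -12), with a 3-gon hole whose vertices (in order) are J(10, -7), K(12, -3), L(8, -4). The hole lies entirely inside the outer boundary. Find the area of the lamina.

437.5

Outer boundary:
Apply the shoelace (surveyor's) formula: 2A = Σ (x_i·y_{i+1} − x_{i+1}·y_i), indices taken mod 5.
Σ = (-130) + (-126) + (54) + (-450) + (-237) = -889
Area = |Σ|/2 = 444.5.
Hole:
Apply Gauss's area formula: 2A = Σ (x_i·y_{i+1} − x_{i+1}·y_i), indices taken mod 3.
Σ = (54) + (-24) + (-16) = 14
Area = |Σ|/2 = 7.
Net area = 444.5 − 7 = 437.5.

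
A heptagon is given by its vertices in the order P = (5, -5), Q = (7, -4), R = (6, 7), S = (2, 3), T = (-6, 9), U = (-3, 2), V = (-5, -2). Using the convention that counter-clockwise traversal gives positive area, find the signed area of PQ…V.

97

P→Q: (5)(-4) − (7)(-5) = 15
Q→R: (7)(7) − (6)(-4) = 73
R→S: (6)(3) − (2)(7) = 4
S→T: (2)(9) − (-6)(3) = 36
T→U: (-6)(2) − (-3)(9) = 15
U→V: (-3)(-2) − (-5)(2) = 16
V→P: (-5)(-5) − (5)(-2) = 35
Σ = 194
Signed area = Σ/2 = 97 (positive ⇒ counter-clockwise traversal).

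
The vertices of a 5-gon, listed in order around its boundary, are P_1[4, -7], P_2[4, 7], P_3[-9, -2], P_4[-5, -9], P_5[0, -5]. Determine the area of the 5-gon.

113.5

Apply Gauss's area formula: 2A = Σ (x_i·y_{i+1} − x_{i+1}·y_i), indices taken mod 5.
P_1→P_2: (4)(7) − (4)(-7) = 56
P_2→P_3: (4)(-2) − (-9)(7) = 55
P_3→P_4: (-9)(-9) − (-5)(-2) = 71
P_4→P_5: (-5)(-5) − (0)(-9) = 25
P_5→P_1: (0)(-7) − (4)(-5) = 20
Σ = 227
Area = |Σ|/2 = 113.5.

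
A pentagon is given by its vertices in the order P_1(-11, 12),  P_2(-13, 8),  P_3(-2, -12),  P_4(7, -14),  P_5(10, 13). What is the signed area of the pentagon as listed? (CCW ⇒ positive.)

423

Apply the surveyor's formula: 2A = Σ (x_i·y_{i+1} − x_{i+1}·y_i), indices taken mod 5.
Σ = (68) + (172) + (112) + (231) + (263) = 846
Signed area = Σ/2 = 423 (positive ⇒ counter-clockwise traversal).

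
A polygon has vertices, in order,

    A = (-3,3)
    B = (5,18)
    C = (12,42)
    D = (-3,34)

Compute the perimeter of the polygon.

|AB| = √((8)² + (15)²) = √289 = 17
|BC| = √((7)² + (24)²) = √625 = 25
|CD| = √((-15)² + (-8)²) = √289 = 17
|DA| = √((0)² + (-31)²) = √961 = 31
Perimeter = 17 + 25 + 17 + 31 = 90.

90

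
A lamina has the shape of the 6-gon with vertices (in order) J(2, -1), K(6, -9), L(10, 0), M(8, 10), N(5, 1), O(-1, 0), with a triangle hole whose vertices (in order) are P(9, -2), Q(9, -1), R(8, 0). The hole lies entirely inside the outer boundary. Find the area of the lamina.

68.5

Outer boundary:
Apply the shoelace (surveyor's) formula: 2A = Σ (x_i·y_{i+1} − x_{i+1}·y_i), indices taken mod 6.
Σ = (-12) + (90) + (100) + (-42) + (1) + (1) = 138
Area = |Σ|/2 = 69.
Hole:
Apply the shoelace formula: 2A = Σ (x_i·y_{i+1} − x_{i+1}·y_i), indices taken mod 3.
Σ = (9) + (8) + (-16) = 1
Area = |Σ|/2 = 0.5.
Net area = 69 − 0.5 = 68.5.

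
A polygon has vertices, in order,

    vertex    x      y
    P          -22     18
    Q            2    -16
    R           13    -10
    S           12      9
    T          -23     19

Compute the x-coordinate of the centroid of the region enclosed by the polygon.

-127/177

Apply Gauss's area formula. First the cross-terms c_i = x_i·y_{i+1} − x_{i+1}·y_i:
  316, 188, 237, 435, 4  ⇒  2A = 1180, A = 590.
Then Σ (x_i + x_{i+1})·c_i = -2540, so x̄ = -2540 / (6·590) = -127/177.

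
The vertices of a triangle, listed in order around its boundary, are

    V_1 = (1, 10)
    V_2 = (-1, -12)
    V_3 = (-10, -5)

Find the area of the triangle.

Σ = (-2) + (-115) + (-95) = -212
Area = |Σ|/2 = 106.

106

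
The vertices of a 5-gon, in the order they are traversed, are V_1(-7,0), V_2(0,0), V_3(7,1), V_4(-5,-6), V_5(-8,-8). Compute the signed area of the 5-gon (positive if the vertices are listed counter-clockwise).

Cross-terms: 0, 0, -37, -8, -56  ⇒  Σ = -101
Signed area = Σ/2 = -50.5 (negative ⇒ clockwise traversal).

-50.5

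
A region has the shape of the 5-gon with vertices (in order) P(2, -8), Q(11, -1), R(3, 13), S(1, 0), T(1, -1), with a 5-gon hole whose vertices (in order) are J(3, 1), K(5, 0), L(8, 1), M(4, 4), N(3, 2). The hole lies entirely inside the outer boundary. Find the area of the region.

Outer boundary:
Apply the shoelace formula: 2A = Σ (x_i·y_{i+1} − x_{i+1}·y_i), indices taken mod 5.
Σ = (86) + (146) + (-13) + (-1) + (-6) = 212
Area = |Σ|/2 = 106.
Hole:
Σ = (-5) + (5) + (28) + (-4) + (-3) = 21
Area = |Σ|/2 = 10.5.
Net area = 106 − 10.5 = 95.5.

95.5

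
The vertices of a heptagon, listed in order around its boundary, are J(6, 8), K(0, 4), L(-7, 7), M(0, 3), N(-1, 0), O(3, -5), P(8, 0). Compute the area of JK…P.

Apply the shoelace (surveyor's) formula: 2A = Σ (x_i·y_{i+1} − x_{i+1}·y_i), indices taken mod 7.
Cross-terms: 24, 28, -21, 3, 5, 40, 64  ⇒  Σ = 143
Area = |Σ|/2 = 71.5.

71.5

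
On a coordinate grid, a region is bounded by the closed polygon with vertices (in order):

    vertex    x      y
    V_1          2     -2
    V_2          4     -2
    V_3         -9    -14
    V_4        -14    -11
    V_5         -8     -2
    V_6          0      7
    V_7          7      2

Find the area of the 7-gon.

175

Apply the surveyor's formula: 2A = Σ (x_i·y_{i+1} − x_{i+1}·y_i), indices taken mod 7.
Cross-terms: 4, -74, -97, -60, -56, -49, -18  ⇒  Σ = -350
Area = |Σ|/2 = 175.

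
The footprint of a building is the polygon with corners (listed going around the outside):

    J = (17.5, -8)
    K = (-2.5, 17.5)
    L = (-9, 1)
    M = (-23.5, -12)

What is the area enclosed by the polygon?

485.375

Σ = (286.25) + (155) + (131.5) + (398) = 970.75
Area = |Σ|/2 = 485.375.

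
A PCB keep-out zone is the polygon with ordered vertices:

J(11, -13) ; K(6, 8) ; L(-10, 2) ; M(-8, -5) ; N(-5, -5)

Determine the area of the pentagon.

229.5

J→K: (11)(8) − (6)(-13) = 166
K→L: (6)(2) − (-10)(8) = 92
L→M: (-10)(-5) − (-8)(2) = 66
M→N: (-8)(-5) − (-5)(-5) = 15
N→J: (-5)(-13) − (11)(-5) = 120
Σ = 459
Area = |Σ|/2 = 229.5.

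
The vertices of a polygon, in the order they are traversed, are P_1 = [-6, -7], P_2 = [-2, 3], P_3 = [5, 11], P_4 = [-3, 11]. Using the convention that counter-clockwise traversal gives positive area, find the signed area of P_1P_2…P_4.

P_1→P_2: (-6)(3) − (-2)(-7) = -32
P_2→P_3: (-2)(11) − (5)(3) = -37
P_3→P_4: (5)(11) − (-3)(11) = 88
P_4→P_1: (-3)(-7) − (-6)(11) = 87
Σ = 106
Signed area = Σ/2 = 53 (positive ⇒ counter-clockwise traversal).

53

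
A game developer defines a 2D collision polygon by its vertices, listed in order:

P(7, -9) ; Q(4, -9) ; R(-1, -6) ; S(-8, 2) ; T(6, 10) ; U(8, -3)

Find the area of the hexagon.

175.5

Apply Gauss's area formula: 2A = Σ (x_i·y_{i+1} − x_{i+1}·y_i), indices taken mod 6.
Σ = (-27) + (-33) + (-50) + (-92) + (-98) + (-51) = -351
Area = |Σ|/2 = 175.5.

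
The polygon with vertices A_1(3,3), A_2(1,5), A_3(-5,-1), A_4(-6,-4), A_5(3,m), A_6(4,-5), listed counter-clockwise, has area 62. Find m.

-5

The doubled signed area Σ (x_i y_{i+1} − x_{i+1} y_i) is linear in m.
With m=0 it equals 74; the coefficient of m is -10 (from the two edges through A_5).
So -10·m + 74 = 2·62 = 124 ⇒ m = -5.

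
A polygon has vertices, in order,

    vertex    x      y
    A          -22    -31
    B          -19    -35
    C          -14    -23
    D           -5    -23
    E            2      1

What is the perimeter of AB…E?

92

|AB| = √((3)² + (-4)²) = √25 = 5
|BC| = √((5)² + (12)²) = √169 = 13
|CD| = √((9)² + (0)²) = √81 = 9
|DE| = √((7)² + (24)²) = √625 = 25
|EA| = √((-24)² + (-32)²) = √1600 = 40
Perimeter = 5 + 13 + 9 + 25 + 40 = 92.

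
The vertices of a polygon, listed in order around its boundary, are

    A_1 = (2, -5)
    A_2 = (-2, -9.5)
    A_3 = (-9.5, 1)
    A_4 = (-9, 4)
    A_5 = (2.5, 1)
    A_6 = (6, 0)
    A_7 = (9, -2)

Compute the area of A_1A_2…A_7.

114.125

Apply the surveyor's formula: 2A = Σ (x_i·y_{i+1} − x_{i+1}·y_i), indices taken mod 7.
A_1→A_2: (2)(-9.5) − (-2)(-5) = -29
A_2→A_3: (-2)(1) − (-9.5)(-9.5) = -92.25
A_3→A_4: (-9.5)(4) − (-9)(1) = -29
A_4→A_5: (-9)(1) − (2.5)(4) = -19
A_5→A_6: (2.5)(0) − (6)(1) = -6
A_6→A_7: (6)(-2) − (9)(0) = -12
A_7→A_1: (9)(-5) − (2)(-2) = -41
Σ = -228.25
Area = |Σ|/2 = 114.125.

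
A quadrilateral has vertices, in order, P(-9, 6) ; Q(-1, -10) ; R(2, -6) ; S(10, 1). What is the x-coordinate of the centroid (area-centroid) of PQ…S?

Apply the shoelace (surveyor's) formula. First the cross-terms c_i = x_i·y_{i+1} − x_{i+1}·y_i:
  96, 26, 62, 69  ⇒  2A = 253, A = 126.5.
Then Σ (x_i + x_{i+1})·c_i = -121, so x̄ = -121 / (6·126.5) = -11/69.

-11/69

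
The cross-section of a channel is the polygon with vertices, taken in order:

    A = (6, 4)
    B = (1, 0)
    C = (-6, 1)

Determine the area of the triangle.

16.5

Σ = (-4) + (1) + (-30) = -33
Area = |Σ|/2 = 16.5.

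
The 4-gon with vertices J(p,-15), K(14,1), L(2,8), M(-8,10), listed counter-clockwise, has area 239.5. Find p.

5

Write out the shoelace sum; only the two edges meeting at J involve p:
2·Area = [((-8)·(-15) − p·10) + (p·1 − 14·(-15))] + 194
       = -9·p + 524 = 479
⇒ p = 5.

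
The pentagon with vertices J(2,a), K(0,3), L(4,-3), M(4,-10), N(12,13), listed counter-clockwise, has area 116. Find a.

The doubled signed area Σ (x_i y_{i+1} − x_{i+1} y_i) is linear in a.
With a=0 it equals 112; the coefficient of a is 12 (from the two edges through J).
So 12·a + 112 = 2·116 = 232 ⇒ a = 10.

10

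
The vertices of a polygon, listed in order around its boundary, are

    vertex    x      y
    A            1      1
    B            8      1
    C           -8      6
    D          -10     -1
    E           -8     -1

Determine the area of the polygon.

Apply the surveyor's formula: 2A = Σ (x_i·y_{i+1} − x_{i+1}·y_i), indices taken mod 5.
Σ = (-7) + (56) + (68) + (2) + (-7) = 112
Area = |Σ|/2 = 56.

56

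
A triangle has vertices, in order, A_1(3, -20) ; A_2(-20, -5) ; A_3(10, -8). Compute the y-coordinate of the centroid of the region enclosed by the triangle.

Apply the shoelace (surveyor's) formula. First the cross-terms c_i = x_i·y_{i+1} − x_{i+1}·y_i:
  -415, 210, -176  ⇒  2A = -381, A = -190.5.
Then Σ (y_i + y_{i+1})·c_i = 12573, so ȳ = 12573 / (6·(-190.5)) = -11.

-11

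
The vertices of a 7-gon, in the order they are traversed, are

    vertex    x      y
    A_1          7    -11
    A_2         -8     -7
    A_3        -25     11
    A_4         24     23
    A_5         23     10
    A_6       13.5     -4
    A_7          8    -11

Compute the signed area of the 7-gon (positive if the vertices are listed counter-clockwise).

-941.25

Apply the shoelace (surveyor's) formula: 2A = Σ (x_i·y_{i+1} − x_{i+1}·y_i), indices taken mod 7.
Σ = (-137) + (-263) + (-839) + (-289) + (-227) + (-116.5) + (-11) = -1882.5
Signed area = Σ/2 = -941.25 (negative ⇒ clockwise traversal).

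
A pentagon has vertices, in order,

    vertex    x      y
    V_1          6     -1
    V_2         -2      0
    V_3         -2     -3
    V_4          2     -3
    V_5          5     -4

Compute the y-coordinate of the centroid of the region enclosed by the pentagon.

-116/63

Apply the surveyor's formula. First the cross-terms c_i = x_i·y_{i+1} − x_{i+1}·y_i:
  -2, 6, 12, 7, 19  ⇒  2A = 42, A = 21.
Then Σ (y_i + y_{i+1})·c_i = -232, so ȳ = -232 / (6·21) = -116/63.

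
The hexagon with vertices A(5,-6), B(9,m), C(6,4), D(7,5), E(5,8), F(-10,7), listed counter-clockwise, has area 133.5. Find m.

The doubled signed area Σ (x_i y_{i+1} − x_{i+1} y_i) is linear in m.
With m=0 it equals 263; the coefficient of m is -1 (from the two edges through B).
So -1·m + 263 = 2·133.5 = 267 ⇒ m = -4.

-4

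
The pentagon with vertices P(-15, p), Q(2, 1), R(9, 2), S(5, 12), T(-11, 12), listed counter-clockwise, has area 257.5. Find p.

Write out the shoelace sum; only the two edges meeting at P involve p:
2·Area = [((-11)·p − (-15)·12) + ((-15)·1 − 2·p)] + 285
       = -13·p + 450 = 515
⇒ p = -5.

-5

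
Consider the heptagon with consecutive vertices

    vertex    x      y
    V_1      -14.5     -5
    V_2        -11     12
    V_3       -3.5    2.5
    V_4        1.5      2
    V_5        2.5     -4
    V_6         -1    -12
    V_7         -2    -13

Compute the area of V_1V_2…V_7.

Cross-terms: -229, 14.5, -10.75, -11, -34, -11, -178.5  ⇒  Σ = -459.75
Area = |Σ|/2 = 229.875.

229.875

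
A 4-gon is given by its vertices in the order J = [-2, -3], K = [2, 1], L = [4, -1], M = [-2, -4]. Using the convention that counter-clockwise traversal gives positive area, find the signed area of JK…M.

-11

J→K: (-2)(1) − (2)(-3) = 4
K→L: (2)(-1) − (4)(1) = -6
L→M: (4)(-4) − (-2)(-1) = -18
M→J: (-2)(-3) − (-2)(-4) = -2
Σ = -22
Signed area = Σ/2 = -11 (negative ⇒ clockwise traversal).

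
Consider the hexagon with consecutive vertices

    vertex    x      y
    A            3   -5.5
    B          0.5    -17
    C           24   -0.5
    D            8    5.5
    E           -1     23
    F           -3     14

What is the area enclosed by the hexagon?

Apply the shoelace (surveyor's) formula: 2A = Σ (x_i·y_{i+1} − x_{i+1}·y_i), indices taken mod 6.
Σ = (-48.25) + (407.75) + (136) + (189.5) + (55) + (-25.5) = 714.5
Area = |Σ|/2 = 357.25.

357.25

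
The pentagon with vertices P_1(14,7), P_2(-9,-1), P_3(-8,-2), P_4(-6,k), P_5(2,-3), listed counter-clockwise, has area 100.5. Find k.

The doubled signed area Σ (x_i y_{i+1} − x_{i+1} y_i) is linear in k.
With k=0 it equals 121; the coefficient of k is -10 (from the two edges through P_4).
So -10·k + 121 = 2·100.5 = 201 ⇒ k = -8.

-8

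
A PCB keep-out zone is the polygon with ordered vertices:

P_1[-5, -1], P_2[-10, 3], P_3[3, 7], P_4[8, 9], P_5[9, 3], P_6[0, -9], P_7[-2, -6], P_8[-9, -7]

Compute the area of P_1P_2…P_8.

177.5

Cross-terms: -25, -79, -29, -57, -81, -18, -40, -26  ⇒  Σ = -355
Area = |Σ|/2 = 177.5.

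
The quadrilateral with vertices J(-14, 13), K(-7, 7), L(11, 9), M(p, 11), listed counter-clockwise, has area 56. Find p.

-4

The doubled signed area Σ (x_i y_{i+1} − x_{i+1} y_i) is linear in p.
With p=0 it equals 128; the coefficient of p is 4 (from the two edges through M).
So 4·p + 128 = 2·56 = 112 ⇒ p = -4.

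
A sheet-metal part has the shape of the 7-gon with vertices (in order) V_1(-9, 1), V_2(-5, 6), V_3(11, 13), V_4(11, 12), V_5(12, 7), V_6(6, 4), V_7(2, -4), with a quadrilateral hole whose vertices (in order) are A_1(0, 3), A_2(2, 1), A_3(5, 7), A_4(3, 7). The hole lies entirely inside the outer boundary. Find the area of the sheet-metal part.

146

Outer boundary:
Apply the surveyor's formula: 2A = Σ (x_i·y_{i+1} − x_{i+1}·y_i), indices taken mod 7.
V_1→V_2: (-9)(6) − (-5)(1) = -49
V_2→V_3: (-5)(13) − (11)(6) = -131
V_3→V_4: (11)(12) − (11)(13) = -11
V_4→V_5: (11)(7) − (12)(12) = -67
V_5→V_6: (12)(4) − (6)(7) = 6
V_6→V_7: (6)(-4) − (2)(4) = -32
V_7→V_1: (2)(1) − (-9)(-4) = -34
Σ = -318
Area = |Σ|/2 = 159.
Hole:
Σ = (-6) + (9) + (14) + (9) = 26
Area = |Σ|/2 = 13.
Net area = 159 − 13 = 146.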